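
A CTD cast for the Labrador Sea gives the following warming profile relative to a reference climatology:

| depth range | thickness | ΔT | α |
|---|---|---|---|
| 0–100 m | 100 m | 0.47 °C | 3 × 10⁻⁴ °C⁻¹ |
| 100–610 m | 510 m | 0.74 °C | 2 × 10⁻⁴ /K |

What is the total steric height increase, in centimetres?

3×10⁻⁴ × 100 × 0.47 = 0.01410 m
510 × 2×10⁻⁴ × 0.74 = 0.07548 m
Δh = 0.01410 + 0.07548 = 0.08958 m

8.96 cm of thermosteric rise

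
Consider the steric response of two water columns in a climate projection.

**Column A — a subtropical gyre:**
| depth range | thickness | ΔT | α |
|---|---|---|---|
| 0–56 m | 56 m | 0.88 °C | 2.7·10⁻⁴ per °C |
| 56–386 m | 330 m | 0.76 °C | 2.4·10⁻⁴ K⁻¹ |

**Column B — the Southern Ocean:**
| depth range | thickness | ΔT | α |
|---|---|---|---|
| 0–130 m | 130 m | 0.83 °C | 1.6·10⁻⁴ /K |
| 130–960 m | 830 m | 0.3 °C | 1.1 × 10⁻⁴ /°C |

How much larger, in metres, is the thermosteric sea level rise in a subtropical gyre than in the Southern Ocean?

A Layer 1: 2.7×10⁻⁴ × 56 × 0.88 = 0.0133056 m
A 56–386 m: 2.4×10⁻⁴ × 0.76 × 330 = 0.060192 m
A total: 0.0734976 m
B Layer 1: 0.83 × 1.6×10⁻⁴ × 130 = 0.017264 m
B Layer 2: 1.1×10⁻⁴ × 0.3 × 830 = 0.02739 m
B total: 0.044654 m
Difference: 0.0734976 − 0.044654 = 0.0288436 m

Δh_A − Δh_B ≈ 0.0288 m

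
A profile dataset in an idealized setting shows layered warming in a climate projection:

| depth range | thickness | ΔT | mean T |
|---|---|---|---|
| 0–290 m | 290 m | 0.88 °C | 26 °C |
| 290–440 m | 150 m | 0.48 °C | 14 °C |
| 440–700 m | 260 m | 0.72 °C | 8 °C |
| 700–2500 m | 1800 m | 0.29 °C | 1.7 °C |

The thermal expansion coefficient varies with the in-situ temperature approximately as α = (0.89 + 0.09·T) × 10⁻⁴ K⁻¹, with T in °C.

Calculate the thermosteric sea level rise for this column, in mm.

Δh = 182 mm

Layer 1: α = (0.89 + 0.09×26)×10⁻⁴ = 3.23×10⁻⁴ K⁻¹
Layer 2: α = (0.89 + 0.09×14)×10⁻⁴ = 2.15×10⁻⁴ K⁻¹
Layer 3: α = (0.89 + 0.09×8)×10⁻⁴ = 1.61×10⁻⁴ K⁻¹
Layer 4: α = (0.89 + 0.09×1.7)×10⁻⁴ = 1.043×10⁻⁴ K⁻¹
0–290 m: 3.23×10⁻⁴ × 0.88 × 290 = 0.0824296 m
150 × 0.48 × 2.15×10⁻⁴ = 0.01548 m
440–700 m: 0.72 × 260 × 1.61×10⁻⁴ = 0.0301392 m
700–2500 m: 1.043×10⁻⁴ × 0.29 × 1800 = 0.0544446 m
Δh = 0.0824296 + 0.01548 + 0.0301392 + 0.0544446 = 0.1824934 m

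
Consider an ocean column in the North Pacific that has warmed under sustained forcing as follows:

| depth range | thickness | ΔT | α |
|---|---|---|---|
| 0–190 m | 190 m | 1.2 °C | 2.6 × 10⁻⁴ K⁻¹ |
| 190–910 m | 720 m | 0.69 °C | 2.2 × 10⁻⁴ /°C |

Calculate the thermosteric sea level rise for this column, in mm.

Δh = 169 mm

Layer 1: 2.6×10⁻⁴ × 1.2 × 190 = 0.05928 m
Layer 2: 2.2×10⁻⁴ × 720 × 0.69 = 0.109296 m
Δh = 0.05928 + 0.109296 = 0.168576 m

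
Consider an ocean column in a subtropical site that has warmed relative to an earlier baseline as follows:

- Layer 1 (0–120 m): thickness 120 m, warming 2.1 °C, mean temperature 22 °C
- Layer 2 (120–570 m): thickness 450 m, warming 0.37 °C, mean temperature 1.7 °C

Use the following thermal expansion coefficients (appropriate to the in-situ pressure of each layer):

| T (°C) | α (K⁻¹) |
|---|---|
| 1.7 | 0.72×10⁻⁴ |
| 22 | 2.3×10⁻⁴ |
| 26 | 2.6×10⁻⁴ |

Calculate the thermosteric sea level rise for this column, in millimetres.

Layer 1 at 22 °C → α = 2.3×10⁻⁴ K⁻¹
Layer 2 at 1.7 °C → α = 0.72×10⁻⁴ K⁻¹
Layer 1: 120 × 2.1 × 2.3×10⁻⁴ = 0.05796 m
Layer 2: 450 × 0.37 × 0.72×10⁻⁴ = 0.011988 m
Δh = 0.05796 + 0.011988 = 0.069948 m

Δh = 69.9 mm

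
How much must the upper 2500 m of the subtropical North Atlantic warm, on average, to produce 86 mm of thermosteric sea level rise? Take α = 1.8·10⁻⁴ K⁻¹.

ΔT = Δh/(αH) = 0.086 / (1.8×10⁻⁴ × 2500) ≈ 0.1911 K

ΔT ≈ 0.191 K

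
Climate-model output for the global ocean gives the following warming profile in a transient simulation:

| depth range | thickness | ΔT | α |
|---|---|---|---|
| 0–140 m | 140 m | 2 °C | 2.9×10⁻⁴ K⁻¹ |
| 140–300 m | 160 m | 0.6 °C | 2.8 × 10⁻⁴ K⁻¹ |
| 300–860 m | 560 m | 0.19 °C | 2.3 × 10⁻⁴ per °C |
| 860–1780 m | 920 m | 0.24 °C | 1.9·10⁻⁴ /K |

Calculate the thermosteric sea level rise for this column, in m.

0–140 m: 2.9×10⁻⁴ × 2 × 140 = 0.08120 m
2.8×10⁻⁴ × 0.6 × 160 = 0.02688 m
Layer 3: 560 × 0.19 × 2.3×10⁻⁴ = 0.024472 m
860–1780 m: 0.24 × 920 × 1.9×10⁻⁴ = 0.041952 m
Δh = 0.08120 + 0.02688 + 0.024472 + 0.041952 = 0.174504 m

Δh = 0.175 m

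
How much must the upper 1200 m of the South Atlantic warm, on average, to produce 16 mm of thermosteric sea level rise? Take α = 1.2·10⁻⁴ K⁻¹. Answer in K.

ΔT = Δh/(αH) = 0.016 / (1.2×10⁻⁴ × 1200) ≈ 0.1111 K

ΔT ≈ 0.11 K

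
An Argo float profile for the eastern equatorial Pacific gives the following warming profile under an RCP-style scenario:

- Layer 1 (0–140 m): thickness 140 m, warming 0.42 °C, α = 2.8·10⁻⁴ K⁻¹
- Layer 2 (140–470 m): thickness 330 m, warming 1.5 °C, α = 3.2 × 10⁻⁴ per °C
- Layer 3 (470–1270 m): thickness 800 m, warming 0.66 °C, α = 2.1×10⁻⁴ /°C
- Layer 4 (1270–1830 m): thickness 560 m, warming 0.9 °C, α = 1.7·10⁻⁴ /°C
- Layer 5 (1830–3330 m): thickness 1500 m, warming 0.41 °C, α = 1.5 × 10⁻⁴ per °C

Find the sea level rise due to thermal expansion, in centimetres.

Δh = 46 cm

0–140 m: 0.42 × 2.8×10⁻⁴ × 140 = 0.016464 m
Layer 2: 3.2×10⁻⁴ × 1.5 × 330 = 0.15840 m
Layer 3: 2.1×10⁻⁴ × 800 × 0.66 = 0.11088 m
Layer 4: 560 × 1.7×10⁻⁴ × 0.9 = 0.08568 m
1830–3330 m: 0.41 × 1.5×10⁻⁴ × 1500 = 0.09225 m
Δh = 0.016464 + 0.15840 + 0.11088 + 0.08568 + 0.09225 = 0.463674 m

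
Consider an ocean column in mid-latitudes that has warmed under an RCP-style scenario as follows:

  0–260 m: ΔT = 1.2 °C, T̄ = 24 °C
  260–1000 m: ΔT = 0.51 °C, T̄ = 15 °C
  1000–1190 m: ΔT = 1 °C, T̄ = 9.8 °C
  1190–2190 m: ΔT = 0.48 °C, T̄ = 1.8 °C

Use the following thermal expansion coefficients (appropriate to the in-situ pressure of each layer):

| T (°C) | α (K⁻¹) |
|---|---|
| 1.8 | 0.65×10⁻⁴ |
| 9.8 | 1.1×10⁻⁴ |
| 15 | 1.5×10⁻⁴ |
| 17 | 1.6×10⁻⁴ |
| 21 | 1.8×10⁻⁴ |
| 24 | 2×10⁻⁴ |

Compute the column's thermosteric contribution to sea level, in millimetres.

about 170 mm

Layer 1 at 24 °C → α = 2×10⁻⁴ K⁻¹
Layer 2 at 15 °C → α = 1.5×10⁻⁴ K⁻¹
Layer 3 at 9.8 °C → α = 1.1×10⁻⁴ K⁻¹
Layer 4 at 1.8 °C → α = 0.65×10⁻⁴ K⁻¹
0–260 m: 2×10⁻⁴ × 260 × 1.2 = 0.06240 m
Layer 2: 740 × 0.51 × 1.5×10⁻⁴ = 0.05661 m
1.1×10⁻⁴ × 190 × 1 = 0.02090 m
Layer 4: 1000 × 0.48 × 0.65×10⁻⁴ = 0.03120 m
Δh = 0.06240 + 0.05661 + 0.02090 + 0.03120 = 0.17111 m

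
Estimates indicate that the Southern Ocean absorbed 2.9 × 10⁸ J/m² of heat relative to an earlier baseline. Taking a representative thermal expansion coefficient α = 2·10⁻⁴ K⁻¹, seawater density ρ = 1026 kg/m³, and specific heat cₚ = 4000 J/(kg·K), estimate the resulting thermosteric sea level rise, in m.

Δh = αQ/(ρcₚ) = 2×10⁻⁴ × 2.9×10⁸ / (1026 × 4000) ≈ 0.014133 m

about 0.014 m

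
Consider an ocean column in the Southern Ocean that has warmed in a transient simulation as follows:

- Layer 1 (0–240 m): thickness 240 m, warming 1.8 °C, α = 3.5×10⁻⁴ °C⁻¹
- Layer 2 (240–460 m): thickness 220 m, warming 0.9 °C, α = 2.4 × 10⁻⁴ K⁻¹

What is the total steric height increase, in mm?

Layer 1: 240 × 3.5×10⁻⁴ × 1.8 = 0.15120 m
Layer 2: 2.4×10⁻⁴ × 220 × 0.9 = 0.04752 m
Δh = 0.15120 + 0.04752 = 0.19872 m ≈ 199 mm

199 mm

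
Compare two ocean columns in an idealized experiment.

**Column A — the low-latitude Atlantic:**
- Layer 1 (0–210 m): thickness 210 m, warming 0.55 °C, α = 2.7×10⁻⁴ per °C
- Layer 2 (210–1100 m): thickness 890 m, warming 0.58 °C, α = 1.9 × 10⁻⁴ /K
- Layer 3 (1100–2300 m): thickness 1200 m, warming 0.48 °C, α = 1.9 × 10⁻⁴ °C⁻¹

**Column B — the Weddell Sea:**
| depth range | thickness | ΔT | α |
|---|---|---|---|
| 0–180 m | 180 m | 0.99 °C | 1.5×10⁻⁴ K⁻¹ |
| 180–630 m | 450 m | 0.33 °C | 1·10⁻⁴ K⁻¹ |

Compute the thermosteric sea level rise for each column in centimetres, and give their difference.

A 0–210 m: 0.55 × 2.7×10⁻⁴ × 210 = 0.031185 m
A 210–1100 m: 1.9×10⁻⁴ × 890 × 0.58 = 0.098078 m
A 1100–2300 m: 1.9×10⁻⁴ × 0.48 × 1200 = 0.10944 m
A total: 0.238703 m
B 1.5×10⁻⁴ × 180 × 0.99 = 0.02673 m
B Layer 2: 0.33 × 1×10⁻⁴ × 450 = 0.01485 m
B total: 0.04158 m
Difference: 0.238703 − 0.04158 = 0.197123 m

A: 23.9 cm; B: 4.16 cm; difference 19.7 cm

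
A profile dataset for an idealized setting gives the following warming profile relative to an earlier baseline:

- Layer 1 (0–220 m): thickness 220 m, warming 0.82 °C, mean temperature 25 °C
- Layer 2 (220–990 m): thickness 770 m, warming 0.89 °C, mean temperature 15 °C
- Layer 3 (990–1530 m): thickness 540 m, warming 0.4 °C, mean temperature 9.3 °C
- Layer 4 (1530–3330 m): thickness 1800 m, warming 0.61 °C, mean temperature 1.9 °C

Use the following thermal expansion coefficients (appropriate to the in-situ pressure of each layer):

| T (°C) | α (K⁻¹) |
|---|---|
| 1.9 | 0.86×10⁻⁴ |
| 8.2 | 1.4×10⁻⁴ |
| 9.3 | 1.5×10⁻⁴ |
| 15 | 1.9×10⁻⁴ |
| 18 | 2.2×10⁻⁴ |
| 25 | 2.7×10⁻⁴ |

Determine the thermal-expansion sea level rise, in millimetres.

Layer 1 at 25 °C → α = 2.7×10⁻⁴ K⁻¹
Layer 2 at 15 °C → α = 1.9×10⁻⁴ K⁻¹
Layer 3 at 9.3 °C → α = 1.5×10⁻⁴ K⁻¹
Layer 4 at 1.9 °C → α = 0.86×10⁻⁴ K⁻¹
Layer 1: 0.82 × 220 × 2.7×10⁻⁴ = 0.048708 m
770 × 1.9×10⁻⁴ × 0.89 = 0.130207 m
1.5×10⁻⁴ × 0.4 × 540 = 0.03240 m
Layer 4: 0.61 × 1800 × 0.86×10⁻⁴ = 0.094428 m
Δh = 0.048708 + 0.130207 + 0.03240 + 0.094428 = 0.305743 m ≈ 306 mm

306 mm of thermosteric rise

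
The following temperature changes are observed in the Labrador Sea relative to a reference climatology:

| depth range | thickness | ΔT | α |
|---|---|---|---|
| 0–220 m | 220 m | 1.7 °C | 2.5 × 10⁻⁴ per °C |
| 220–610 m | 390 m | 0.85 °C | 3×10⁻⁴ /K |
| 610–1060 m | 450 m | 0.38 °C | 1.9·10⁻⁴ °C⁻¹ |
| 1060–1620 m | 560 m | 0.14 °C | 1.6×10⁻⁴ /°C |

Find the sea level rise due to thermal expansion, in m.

about 0.238 m

2.5×10⁻⁴ × 220 × 1.7 = 0.09350 m
220–610 m: 0.85 × 390 × 3×10⁻⁴ = 0.09945 m
Layer 3: 0.38 × 450 × 1.9×10⁻⁴ = 0.03249 m
560 × 0.14 × 1.6×10⁻⁴ = 0.012544 m
Δh = 0.09350 + 0.09945 + 0.03249 + 0.012544 = 0.237984 m ≈ 0.238 m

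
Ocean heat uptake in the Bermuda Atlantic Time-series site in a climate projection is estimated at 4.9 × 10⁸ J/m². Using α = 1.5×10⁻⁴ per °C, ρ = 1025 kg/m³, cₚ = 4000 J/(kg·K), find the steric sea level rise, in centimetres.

Δh = αQ/(ρcₚ) = 1.5×10⁻⁴ × 4.9×10⁸ / (1025 × 4000) ≈ 0.017927 m

Δh ≈ 1.79 cm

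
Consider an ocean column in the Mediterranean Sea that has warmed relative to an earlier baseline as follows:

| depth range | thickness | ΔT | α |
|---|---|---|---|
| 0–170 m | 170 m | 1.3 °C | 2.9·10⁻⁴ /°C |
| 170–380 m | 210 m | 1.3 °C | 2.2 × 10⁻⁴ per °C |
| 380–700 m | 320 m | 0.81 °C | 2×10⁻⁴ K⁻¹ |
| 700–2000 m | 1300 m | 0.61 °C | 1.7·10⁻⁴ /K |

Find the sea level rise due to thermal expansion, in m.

Δh ≈ 0.311 m

170 × 1.3 × 2.9×10⁻⁴ = 0.06409 m
170–380 m: 210 × 2.2×10⁻⁴ × 1.3 = 0.06006 m
Layer 3: 0.81 × 2×10⁻⁴ × 320 = 0.05184 m
0.61 × 1300 × 1.7×10⁻⁴ = 0.13481 m
Δh = 0.06409 + 0.06006 + 0.05184 + 0.13481 = 0.31080 m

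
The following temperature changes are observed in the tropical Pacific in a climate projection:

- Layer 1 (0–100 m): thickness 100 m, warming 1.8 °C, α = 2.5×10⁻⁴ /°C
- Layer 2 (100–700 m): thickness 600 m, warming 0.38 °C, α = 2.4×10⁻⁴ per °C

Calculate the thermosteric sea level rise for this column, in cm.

about 9.97 cm

1.8 × 100 × 2.5×10⁻⁴ = 0.04500 m
100–700 m: 600 × 2.4×10⁻⁴ × 0.38 = 0.05472 m
Δh = 0.04500 + 0.05472 = 0.09972 m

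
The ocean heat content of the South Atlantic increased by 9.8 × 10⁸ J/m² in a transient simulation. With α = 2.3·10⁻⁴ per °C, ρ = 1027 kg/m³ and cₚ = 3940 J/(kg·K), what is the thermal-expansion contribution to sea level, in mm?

56 mm

Δh = αQ/(ρcₚ) = 2.3×10⁻⁴ × 9.8×10⁸ / (1027 × 3940) ≈ 0.055704 m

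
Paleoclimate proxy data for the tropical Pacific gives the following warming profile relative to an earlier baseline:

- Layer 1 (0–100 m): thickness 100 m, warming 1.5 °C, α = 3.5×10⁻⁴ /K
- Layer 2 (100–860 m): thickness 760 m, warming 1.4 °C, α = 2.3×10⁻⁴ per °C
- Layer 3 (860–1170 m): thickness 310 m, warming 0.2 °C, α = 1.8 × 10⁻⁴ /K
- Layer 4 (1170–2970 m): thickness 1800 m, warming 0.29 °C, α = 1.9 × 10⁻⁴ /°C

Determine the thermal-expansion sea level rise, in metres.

0–100 m: 1.5 × 3.5×10⁻⁴ × 100 = 0.05250 m
1.4 × 760 × 2.3×10⁻⁴ = 0.24472 m
Layer 3: 1.8×10⁻⁴ × 310 × 0.2 = 0.01116 m
0.29 × 1.9×10⁻⁴ × 1800 = 0.09918 m
Δh = 0.05250 + 0.24472 + 0.01116 + 0.09918 = 0.40756 m

0.408 m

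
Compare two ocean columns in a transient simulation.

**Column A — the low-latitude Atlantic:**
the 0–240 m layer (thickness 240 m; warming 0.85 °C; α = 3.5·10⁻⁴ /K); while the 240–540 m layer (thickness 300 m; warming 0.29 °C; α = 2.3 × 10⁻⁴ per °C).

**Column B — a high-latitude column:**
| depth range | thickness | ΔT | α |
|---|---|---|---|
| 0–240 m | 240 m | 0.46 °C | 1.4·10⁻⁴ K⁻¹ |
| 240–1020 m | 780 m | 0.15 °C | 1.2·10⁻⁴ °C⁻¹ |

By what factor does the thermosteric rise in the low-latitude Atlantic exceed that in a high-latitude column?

A Layer 1: 0.85 × 240 × 3.5×10⁻⁴ = 0.07140 m
A Layer 2: 2.3×10⁻⁴ × 0.29 × 300 = 0.02001 m
A total: 0.09141 m
B 0–240 m: 0.46 × 240 × 1.4×10⁻⁴ = 0.015456 m
B Layer 2: 1.2×10⁻⁴ × 0.15 × 780 = 0.01404 m
B total: 0.029496 m
Ratio: 0.09141 / 0.029496 ≈ 3.099

≈ 3.10×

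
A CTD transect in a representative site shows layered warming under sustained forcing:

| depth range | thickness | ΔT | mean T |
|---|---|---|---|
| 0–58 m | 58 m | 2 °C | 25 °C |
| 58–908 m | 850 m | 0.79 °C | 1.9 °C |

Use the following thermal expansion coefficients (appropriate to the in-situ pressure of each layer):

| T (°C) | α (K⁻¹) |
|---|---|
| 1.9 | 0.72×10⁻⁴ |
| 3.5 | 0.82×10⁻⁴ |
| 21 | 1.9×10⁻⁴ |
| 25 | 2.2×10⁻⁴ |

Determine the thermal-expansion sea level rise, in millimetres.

Layer 1 at 25 °C → α = 2.2×10⁻⁴ K⁻¹
Layer 2 at 1.9 °C → α = 0.72×10⁻⁴ K⁻¹
0–58 m: 2 × 2.2×10⁻⁴ × 58 = 0.02552 m
0.79 × 850 × 0.72×10⁻⁴ = 0.048348 m
Δh = 0.02552 + 0.048348 = 0.073868 m

73.9 mm of thermosteric rise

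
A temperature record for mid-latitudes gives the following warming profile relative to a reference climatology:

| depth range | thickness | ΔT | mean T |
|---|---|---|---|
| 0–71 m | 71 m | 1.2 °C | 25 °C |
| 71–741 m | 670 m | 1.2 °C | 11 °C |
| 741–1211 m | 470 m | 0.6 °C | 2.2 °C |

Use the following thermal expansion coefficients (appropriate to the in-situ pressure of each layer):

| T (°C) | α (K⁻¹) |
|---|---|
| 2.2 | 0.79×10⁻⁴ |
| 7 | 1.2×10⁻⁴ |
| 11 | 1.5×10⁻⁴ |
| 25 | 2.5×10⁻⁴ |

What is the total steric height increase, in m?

Layer 1 at 25 °C → α = 2.5×10⁻⁴ K⁻¹
Layer 2 at 11 °C → α = 1.5×10⁻⁴ K⁻¹
Layer 3 at 2.2 °C → α = 0.79×10⁻⁴ K⁻¹
2.5×10⁻⁴ × 71 × 1.2 = 0.02130 m
Layer 2: 1.5×10⁻⁴ × 670 × 1.2 = 0.12060 m
741–1211 m: 0.6 × 0.79×10⁻⁴ × 470 = 0.022278 m
Δh = 0.02130 + 0.12060 + 0.022278 = 0.164178 m

0.164 m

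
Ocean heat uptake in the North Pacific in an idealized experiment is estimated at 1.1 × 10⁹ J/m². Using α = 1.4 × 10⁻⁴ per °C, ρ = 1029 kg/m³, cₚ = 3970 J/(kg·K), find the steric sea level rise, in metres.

Δh = αQ/(ρcₚ) = 1.4×10⁻⁴ × 1.1×10⁹ / (1029 × 3970) ≈ 0.037698 m

Δh = 0.0377 m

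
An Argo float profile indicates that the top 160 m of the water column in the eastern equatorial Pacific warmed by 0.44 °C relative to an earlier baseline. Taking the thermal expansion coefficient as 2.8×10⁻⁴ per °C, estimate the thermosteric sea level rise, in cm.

Δh = αΔT·H = 2.8×10⁻⁴ × 0.44 × 160 = 0.019712 m

1.97 cm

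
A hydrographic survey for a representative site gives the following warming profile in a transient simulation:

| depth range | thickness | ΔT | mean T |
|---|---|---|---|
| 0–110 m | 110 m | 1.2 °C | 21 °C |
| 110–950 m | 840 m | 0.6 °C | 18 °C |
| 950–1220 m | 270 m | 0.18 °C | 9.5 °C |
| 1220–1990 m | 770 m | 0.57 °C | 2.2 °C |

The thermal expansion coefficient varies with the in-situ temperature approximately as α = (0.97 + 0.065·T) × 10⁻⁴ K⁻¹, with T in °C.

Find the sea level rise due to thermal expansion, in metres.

0.195 m of thermosteric rise

Layer 1: α = (0.97 + 0.065×21)×10⁻⁴ = 2.335×10⁻⁴ K⁻¹
Layer 2: α = (0.97 + 0.065×18)×10⁻⁴ = 2.14×10⁻⁴ K⁻¹
Layer 3: α = (0.97 + 0.065×9.5)×10⁻⁴ = 1.5875×10⁻⁴ K⁻¹
Layer 4: α = (0.97 + 0.065×2.2)×10⁻⁴ = 1.113×10⁻⁴ K⁻¹
0–110 m: 2.335×10⁻⁴ × 1.2 × 110 = 0.030822 m
Layer 2: 0.6 × 2.14×10⁻⁴ × 840 = 0.107856 m
Layer 3: 1.5875×10⁻⁴ × 270 × 0.18 = 0.00771525 m
1220–1990 m: 0.57 × 1.113×10⁻⁴ × 770 = 0.04884957 m
Δh = 0.030822 + 0.107856 + 0.00771525 + 0.04884957 = 0.19524282 m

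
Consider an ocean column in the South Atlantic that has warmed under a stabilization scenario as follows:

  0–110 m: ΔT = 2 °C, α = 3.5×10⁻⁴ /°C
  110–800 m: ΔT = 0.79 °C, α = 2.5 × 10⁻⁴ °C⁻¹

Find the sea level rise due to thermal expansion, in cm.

3.5×10⁻⁴ × 2 × 110 = 0.07700 m
690 × 2.5×10⁻⁴ × 0.79 = 0.136275 m
Δh = 0.07700 + 0.136275 = 0.213275 m

Δh ≈ 21.3 cm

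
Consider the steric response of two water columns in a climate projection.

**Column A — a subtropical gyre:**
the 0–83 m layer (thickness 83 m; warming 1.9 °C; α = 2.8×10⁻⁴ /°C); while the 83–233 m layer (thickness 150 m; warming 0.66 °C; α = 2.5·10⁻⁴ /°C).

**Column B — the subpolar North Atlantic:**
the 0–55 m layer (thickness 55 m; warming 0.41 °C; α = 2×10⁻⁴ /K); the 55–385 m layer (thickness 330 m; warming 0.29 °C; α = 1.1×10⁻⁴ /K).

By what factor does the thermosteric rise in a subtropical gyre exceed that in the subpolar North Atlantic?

≈ 4.58×

A Layer 1: 1.9 × 2.8×10⁻⁴ × 83 = 0.044156 m
A Layer 2: 150 × 0.66 × 2.5×10⁻⁴ = 0.02475 m
A total: 0.068906 m
B 0–55 m: 0.41 × 55 × 2×10⁻⁴ = 0.00451 m
B Layer 2: 1.1×10⁻⁴ × 330 × 0.29 = 0.010527 m
B total: 0.015037 m
Ratio: 0.068906 / 0.015037 ≈ 4.582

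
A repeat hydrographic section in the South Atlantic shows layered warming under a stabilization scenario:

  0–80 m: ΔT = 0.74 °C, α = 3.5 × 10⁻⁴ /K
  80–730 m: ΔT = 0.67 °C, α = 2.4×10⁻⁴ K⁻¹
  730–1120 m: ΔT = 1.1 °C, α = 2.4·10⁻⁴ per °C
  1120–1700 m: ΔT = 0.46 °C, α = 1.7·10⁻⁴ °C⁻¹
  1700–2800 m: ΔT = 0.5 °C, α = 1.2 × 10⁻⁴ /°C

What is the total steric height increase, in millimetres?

3.5×10⁻⁴ × 80 × 0.74 = 0.02072 m
80–730 m: 0.67 × 2.4×10⁻⁴ × 650 = 0.10452 m
390 × 2.4×10⁻⁴ × 1.1 = 0.10296 m
1.7×10⁻⁴ × 580 × 0.46 = 0.045356 m
Layer 5: 0.5 × 1.2×10⁻⁴ × 1100 = 0.06600 m
Δh = 0.02072 + 0.10452 + 0.10296 + 0.045356 + 0.06600 = 0.339556 m

340 mm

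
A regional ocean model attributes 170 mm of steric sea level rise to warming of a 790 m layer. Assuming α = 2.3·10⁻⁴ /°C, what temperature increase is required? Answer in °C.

ΔT = Δh/(αH) = 0.17 / (2.3×10⁻⁴ × 790) ≈ 0.9356 °C

0.936 °C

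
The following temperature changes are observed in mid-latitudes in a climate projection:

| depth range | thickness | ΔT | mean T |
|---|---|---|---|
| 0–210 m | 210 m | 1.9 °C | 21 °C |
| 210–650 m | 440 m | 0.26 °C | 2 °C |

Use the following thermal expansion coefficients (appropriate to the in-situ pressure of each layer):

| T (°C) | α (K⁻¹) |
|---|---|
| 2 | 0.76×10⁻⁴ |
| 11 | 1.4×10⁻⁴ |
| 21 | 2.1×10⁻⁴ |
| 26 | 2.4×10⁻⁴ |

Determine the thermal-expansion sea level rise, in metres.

about 0.0925 m

Layer 1 at 21 °C → α = 2.1×10⁻⁴ K⁻¹
Layer 2 at 2 °C → α = 0.76×10⁻⁴ K⁻¹
210 × 2.1×10⁻⁴ × 1.9 = 0.08379 m
Layer 2: 0.26 × 440 × 0.76×10⁻⁴ = 0.0086944 m
Δh = 0.08379 + 0.0086944 = 0.0924844 m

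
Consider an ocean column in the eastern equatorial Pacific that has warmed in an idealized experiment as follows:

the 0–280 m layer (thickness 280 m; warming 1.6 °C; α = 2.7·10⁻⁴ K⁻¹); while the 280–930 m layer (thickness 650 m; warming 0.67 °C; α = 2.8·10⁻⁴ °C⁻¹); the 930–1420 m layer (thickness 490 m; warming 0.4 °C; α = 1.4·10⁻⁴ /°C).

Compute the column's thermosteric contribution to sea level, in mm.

2.7×10⁻⁴ × 1.6 × 280 = 0.12096 m
280–930 m: 0.67 × 2.8×10⁻⁴ × 650 = 0.12194 m
930–1420 m: 1.4×10⁻⁴ × 490 × 0.4 = 0.02744 m
Δh = 0.12096 + 0.12194 + 0.02744 = 0.27034 m

270 mm of thermosteric rise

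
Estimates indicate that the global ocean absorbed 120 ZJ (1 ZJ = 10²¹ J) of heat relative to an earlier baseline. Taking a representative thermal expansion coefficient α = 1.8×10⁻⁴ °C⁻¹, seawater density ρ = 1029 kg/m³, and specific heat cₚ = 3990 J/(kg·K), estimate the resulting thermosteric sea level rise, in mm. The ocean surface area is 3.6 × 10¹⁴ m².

Δh ≈ 15 mm

Per unit area: Q = 120×10²¹ / (3.6×10¹⁴) ≈ 3.333×10⁸ J/m²
Δh = αQ/(ρcₚ) = 1.8×10⁻⁴ × 3.333×10⁸ / (1029 × 3990) ≈ 0.014612 m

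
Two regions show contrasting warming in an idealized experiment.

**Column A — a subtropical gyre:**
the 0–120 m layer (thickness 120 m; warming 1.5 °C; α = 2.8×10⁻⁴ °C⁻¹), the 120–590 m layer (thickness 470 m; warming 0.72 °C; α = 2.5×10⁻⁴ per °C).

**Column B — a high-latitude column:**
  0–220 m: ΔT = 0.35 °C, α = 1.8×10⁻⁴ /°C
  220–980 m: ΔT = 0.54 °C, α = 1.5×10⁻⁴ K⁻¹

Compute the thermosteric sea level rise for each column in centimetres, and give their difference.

A 0–120 m: 1.5 × 2.8×10⁻⁴ × 120 = 0.05040 m
A 120–590 m: 2.5×10⁻⁴ × 470 × 0.72 = 0.08460 m
A total: 0.13500 m
B Layer 1: 220 × 1.8×10⁻⁴ × 0.35 = 0.01386 m
B 220–980 m: 0.54 × 1.5×10⁻⁴ × 760 = 0.06156 m
B total: 0.07542 m
Difference: 0.13500 − 0.07542 = 0.05958 m

A: 13.5 cm; B: 7.54 cm; difference 5.96 cm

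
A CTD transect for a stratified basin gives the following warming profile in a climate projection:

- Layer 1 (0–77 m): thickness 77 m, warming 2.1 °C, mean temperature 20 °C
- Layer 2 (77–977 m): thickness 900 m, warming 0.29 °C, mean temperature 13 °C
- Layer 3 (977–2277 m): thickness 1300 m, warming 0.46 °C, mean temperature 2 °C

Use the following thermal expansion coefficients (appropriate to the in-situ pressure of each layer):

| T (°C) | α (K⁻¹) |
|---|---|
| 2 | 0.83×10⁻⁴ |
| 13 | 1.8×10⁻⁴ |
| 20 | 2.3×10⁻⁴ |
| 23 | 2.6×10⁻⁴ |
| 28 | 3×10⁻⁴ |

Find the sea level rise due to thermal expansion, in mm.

Δh ≈ 134 mm

Layer 1 at 20 °C → α = 2.3×10⁻⁴ K⁻¹
Layer 2 at 13 °C → α = 1.8×10⁻⁴ K⁻¹
Layer 3 at 2 °C → α = 0.83×10⁻⁴ K⁻¹
77 × 2.1 × 2.3×10⁻⁴ = 0.037191 m
Layer 2: 900 × 0.29 × 1.8×10⁻⁴ = 0.04698 m
0.46 × 0.83×10⁻⁴ × 1300 = 0.049634 m
Δh = 0.037191 + 0.04698 + 0.049634 = 0.133805 m ≈ 134 mm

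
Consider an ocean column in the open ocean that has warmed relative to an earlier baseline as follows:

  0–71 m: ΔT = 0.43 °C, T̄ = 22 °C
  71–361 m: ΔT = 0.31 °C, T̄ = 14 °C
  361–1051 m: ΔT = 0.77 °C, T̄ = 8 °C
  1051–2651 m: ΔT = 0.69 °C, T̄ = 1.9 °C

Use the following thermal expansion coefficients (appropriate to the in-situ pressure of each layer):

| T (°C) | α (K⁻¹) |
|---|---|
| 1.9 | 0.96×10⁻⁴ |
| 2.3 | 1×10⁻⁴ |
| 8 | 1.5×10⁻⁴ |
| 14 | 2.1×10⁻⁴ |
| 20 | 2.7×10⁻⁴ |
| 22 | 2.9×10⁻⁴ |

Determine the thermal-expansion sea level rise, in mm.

Layer 1 at 22 °C → α = 2.9×10⁻⁴ K⁻¹
Layer 2 at 14 °C → α = 2.1×10⁻⁴ K⁻¹
Layer 3 at 8 °C → α = 1.5×10⁻⁴ K⁻¹
Layer 4 at 1.9 °C → α = 0.96×10⁻⁴ K⁻¹
Layer 1: 0.43 × 2.9×10⁻⁴ × 71 = 0.0088537 m
2.1×10⁻⁴ × 0.31 × 290 = 0.018879 m
361–1051 m: 1.5×10⁻⁴ × 690 × 0.77 = 0.079695 m
Layer 4: 0.69 × 1600 × 0.96×10⁻⁴ = 0.105984 m
Δh = 0.0088537 + 0.018879 + 0.079695 + 0.105984 = 0.2134117 m

Δh ≈ 210 mm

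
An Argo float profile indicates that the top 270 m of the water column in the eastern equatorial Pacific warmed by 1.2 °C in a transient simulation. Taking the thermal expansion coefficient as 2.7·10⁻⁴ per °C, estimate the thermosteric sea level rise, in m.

Δh = αΔT·H = 2.7×10⁻⁴ × 1.2 × 270 = 0.08748 m

0.087 m of thermosteric rise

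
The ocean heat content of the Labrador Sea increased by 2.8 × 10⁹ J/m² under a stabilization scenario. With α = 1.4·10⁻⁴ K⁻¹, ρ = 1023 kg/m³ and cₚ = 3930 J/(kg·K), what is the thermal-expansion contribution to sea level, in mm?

about 97.5 mm

Δh = αQ/(ρcₚ) = 1.4×10⁻⁴ × 2.8×10⁹ / (1023 × 3930) ≈ 0.097503 m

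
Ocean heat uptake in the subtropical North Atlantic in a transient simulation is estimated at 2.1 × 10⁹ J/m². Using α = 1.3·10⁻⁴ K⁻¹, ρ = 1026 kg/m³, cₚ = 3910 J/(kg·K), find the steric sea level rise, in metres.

about 0.0681 m

Δh = αQ/(ρcₚ) = 1.3×10⁻⁴ × 2.1×10⁹ / (1026 × 3910) ≈ 0.068052 m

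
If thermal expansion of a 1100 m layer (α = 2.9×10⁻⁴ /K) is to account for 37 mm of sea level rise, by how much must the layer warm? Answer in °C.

ΔT ≈ 0.12 °C

ΔT = Δh/(αH) = 0.037 / (2.9×10⁻⁴ × 1100) ≈ 0.1160 °C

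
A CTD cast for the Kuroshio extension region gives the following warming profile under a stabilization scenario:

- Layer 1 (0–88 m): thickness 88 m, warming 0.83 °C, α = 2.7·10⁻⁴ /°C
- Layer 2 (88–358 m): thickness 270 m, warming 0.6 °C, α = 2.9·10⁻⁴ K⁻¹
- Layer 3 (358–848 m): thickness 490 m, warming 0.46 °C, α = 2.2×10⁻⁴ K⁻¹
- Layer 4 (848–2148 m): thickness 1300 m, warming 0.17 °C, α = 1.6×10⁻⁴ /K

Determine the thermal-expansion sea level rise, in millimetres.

0–88 m: 88 × 2.7×10⁻⁴ × 0.83 = 0.0197208 m
Layer 2: 0.6 × 2.9×10⁻⁴ × 270 = 0.04698 m
Layer 3: 490 × 0.46 × 2.2×10⁻⁴ = 0.049588 m
1.6×10⁻⁴ × 0.17 × 1300 = 0.03536 m
Δh = 0.0197208 + 0.04698 + 0.049588 + 0.03536 = 0.1516488 m

about 150 mm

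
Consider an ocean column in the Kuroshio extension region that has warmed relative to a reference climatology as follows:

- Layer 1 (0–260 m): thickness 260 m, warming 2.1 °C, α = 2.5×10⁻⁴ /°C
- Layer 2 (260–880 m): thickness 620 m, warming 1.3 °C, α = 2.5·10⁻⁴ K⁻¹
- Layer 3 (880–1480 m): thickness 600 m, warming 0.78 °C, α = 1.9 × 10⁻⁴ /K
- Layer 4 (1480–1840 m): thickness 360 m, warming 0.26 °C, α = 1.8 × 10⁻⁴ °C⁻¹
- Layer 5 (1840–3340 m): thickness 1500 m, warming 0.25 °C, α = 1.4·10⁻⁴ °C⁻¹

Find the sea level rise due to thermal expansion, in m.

Δh = 0.50 m

Layer 1: 2.1 × 260 × 2.5×10⁻⁴ = 0.13650 m
260–880 m: 2.5×10⁻⁴ × 620 × 1.3 = 0.20150 m
Layer 3: 0.78 × 1.9×10⁻⁴ × 600 = 0.08892 m
Layer 4: 0.26 × 360 × 1.8×10⁻⁴ = 0.016848 m
Layer 5: 1500 × 0.25 × 1.4×10⁻⁴ = 0.05250 m
Δh = 0.13650 + 0.20150 + 0.08892 + 0.016848 + 0.05250 = 0.496268 m ≈ 0.50 m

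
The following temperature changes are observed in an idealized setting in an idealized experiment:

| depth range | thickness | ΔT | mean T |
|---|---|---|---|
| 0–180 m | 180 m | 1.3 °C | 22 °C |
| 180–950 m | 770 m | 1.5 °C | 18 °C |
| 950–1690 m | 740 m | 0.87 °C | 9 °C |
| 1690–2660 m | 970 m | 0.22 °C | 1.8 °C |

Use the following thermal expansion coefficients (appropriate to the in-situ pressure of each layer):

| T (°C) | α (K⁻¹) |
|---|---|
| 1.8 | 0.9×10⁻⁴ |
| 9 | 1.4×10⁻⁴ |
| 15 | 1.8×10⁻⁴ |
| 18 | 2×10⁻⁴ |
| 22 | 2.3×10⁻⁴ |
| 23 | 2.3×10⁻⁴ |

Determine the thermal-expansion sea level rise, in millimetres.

Δh = 390 mm

Layer 1 at 22 °C → α = 2.3×10⁻⁴ K⁻¹
Layer 2 at 18 °C → α = 2×10⁻⁴ K⁻¹
Layer 3 at 9 °C → α = 1.4×10⁻⁴ K⁻¹
Layer 4 at 1.8 °C → α = 0.9×10⁻⁴ K⁻¹
Layer 1: 2.3×10⁻⁴ × 180 × 1.3 = 0.05382 m
770 × 1.5 × 2×10⁻⁴ = 0.23100 m
1.4×10⁻⁴ × 0.87 × 740 = 0.090132 m
1690–2660 m: 0.9×10⁻⁴ × 970 × 0.22 = 0.019206 m
Δh = 0.05382 + 0.23100 + 0.090132 + 0.019206 = 0.394158 m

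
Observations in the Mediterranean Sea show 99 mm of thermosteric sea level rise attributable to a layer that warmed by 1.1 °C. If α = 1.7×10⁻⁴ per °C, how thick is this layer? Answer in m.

H = Δh/(αΔT) = 0.099 / (1.7×10⁻⁴ × 1.1) ≈ 529.4 m

about 529 m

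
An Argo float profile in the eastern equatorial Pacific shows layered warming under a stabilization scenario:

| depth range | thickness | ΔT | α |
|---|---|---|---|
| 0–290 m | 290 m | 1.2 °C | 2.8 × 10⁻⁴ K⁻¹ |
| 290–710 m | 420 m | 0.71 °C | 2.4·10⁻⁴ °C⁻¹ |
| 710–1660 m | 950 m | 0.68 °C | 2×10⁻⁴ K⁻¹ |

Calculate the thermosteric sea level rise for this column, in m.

Layer 1: 1.2 × 290 × 2.8×10⁻⁴ = 0.09744 m
Layer 2: 420 × 0.71 × 2.4×10⁻⁴ = 0.071568 m
0.68 × 950 × 2×10⁻⁴ = 0.12920 m
Δh = 0.09744 + 0.071568 + 0.12920 = 0.298208 m

0.298 m of thermosteric rise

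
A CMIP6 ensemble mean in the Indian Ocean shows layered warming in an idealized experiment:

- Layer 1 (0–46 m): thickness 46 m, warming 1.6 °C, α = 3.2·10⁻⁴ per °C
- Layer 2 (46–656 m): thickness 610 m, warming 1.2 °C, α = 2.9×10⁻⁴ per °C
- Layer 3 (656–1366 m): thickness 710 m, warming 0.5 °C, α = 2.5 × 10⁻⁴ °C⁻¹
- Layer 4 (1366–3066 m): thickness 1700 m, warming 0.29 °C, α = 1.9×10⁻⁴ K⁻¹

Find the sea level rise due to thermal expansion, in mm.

Δh ≈ 420 mm

3.2×10⁻⁴ × 46 × 1.6 = 0.023552 m
46–656 m: 2.9×10⁻⁴ × 610 × 1.2 = 0.21228 m
Layer 3: 0.5 × 710 × 2.5×10⁻⁴ = 0.08875 m
1366–3066 m: 0.29 × 1700 × 1.9×10⁻⁴ = 0.09367 m
Δh = 0.023552 + 0.21228 + 0.08875 + 0.09367 = 0.418252 m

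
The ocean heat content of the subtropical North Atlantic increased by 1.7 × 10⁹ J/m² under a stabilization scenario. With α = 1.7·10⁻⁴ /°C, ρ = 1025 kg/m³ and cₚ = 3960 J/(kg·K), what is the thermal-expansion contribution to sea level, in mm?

Δh = αQ/(ρcₚ) = 1.7×10⁻⁴ × 1.7×10⁹ / (1025 × 3960) ≈ 0.07120 m

Δh = 71.2 mm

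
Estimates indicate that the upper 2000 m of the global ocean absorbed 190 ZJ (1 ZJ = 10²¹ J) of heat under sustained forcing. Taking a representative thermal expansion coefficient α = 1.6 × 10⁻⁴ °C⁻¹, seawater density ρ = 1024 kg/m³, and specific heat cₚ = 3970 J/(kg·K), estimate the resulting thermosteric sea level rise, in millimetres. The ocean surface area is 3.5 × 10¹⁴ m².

Δh ≈ 21.4 mm

Per unit area: Q = 190×10²¹ / (3.5×10¹⁴) ≈ 5.429×10⁸ J/m²
Δh = αQ/(ρcₚ) = 1.6×10⁻⁴ × 5.429×10⁸ / (1024 × 3970) ≈ 0.021367 m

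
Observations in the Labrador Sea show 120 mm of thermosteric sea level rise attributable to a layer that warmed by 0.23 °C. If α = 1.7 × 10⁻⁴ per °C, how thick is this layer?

H = Δh/(αΔT) = 0.12 / (1.7×10⁻⁴ × 0.23) ≈ 3069 m

about 3070 m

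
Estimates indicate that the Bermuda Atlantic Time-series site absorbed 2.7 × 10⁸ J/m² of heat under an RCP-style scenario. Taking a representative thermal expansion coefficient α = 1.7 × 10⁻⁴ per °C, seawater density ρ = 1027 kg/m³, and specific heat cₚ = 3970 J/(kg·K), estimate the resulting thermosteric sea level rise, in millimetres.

about 11.3 mm

Δh = αQ/(ρcₚ) = 1.7×10⁻⁴ × 2.7×10⁸ / (1027 × 3970) ≈ 0.011258 m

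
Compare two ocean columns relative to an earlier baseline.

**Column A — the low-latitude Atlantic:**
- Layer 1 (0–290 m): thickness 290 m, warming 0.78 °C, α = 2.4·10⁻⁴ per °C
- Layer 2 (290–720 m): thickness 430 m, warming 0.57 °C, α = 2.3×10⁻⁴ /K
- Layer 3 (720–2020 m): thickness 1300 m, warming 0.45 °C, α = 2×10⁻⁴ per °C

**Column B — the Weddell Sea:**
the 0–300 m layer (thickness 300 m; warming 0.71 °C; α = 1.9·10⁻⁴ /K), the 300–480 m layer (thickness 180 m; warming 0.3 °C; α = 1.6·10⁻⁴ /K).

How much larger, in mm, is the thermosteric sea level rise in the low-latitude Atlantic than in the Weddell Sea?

A 0–290 m: 0.78 × 290 × 2.4×10⁻⁴ = 0.054288 m
A 0.57 × 430 × 2.3×10⁻⁴ = 0.056373 m
A 720–2020 m: 2×10⁻⁴ × 1300 × 0.45 = 0.11700 m
A total: 0.227661 m
B 1.9×10⁻⁴ × 0.71 × 300 = 0.04047 m
B Layer 2: 0.3 × 1.6×10⁻⁴ × 180 = 0.00864 m
B total: 0.04911 m
Difference: 0.227661 − 0.04911 = 0.178551 m

Δh_A − Δh_B ≈ 179 mm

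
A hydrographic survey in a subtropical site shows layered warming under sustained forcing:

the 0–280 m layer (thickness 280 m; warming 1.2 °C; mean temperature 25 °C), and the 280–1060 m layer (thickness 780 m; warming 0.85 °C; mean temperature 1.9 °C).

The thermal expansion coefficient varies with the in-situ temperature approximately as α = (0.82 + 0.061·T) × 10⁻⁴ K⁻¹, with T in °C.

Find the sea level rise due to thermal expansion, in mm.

Layer 1: α = (0.82 + 0.061×25)×10⁻⁴ = 2.345×10⁻⁴ K⁻¹
Layer 2: α = (0.82 + 0.061×1.9)×10⁻⁴ = 0.9359×10⁻⁴ K⁻¹
2.345×10⁻⁴ × 1.2 × 280 = 0.078792 m
280–1060 m: 0.9359×10⁻⁴ × 0.85 × 780 = 0.06205017 m
Δh = 0.078792 + 0.06205017 = 0.14084217 m ≈ 141 mm

141 mm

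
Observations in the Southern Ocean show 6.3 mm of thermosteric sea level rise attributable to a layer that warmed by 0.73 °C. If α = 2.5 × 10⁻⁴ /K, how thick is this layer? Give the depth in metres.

about 34.5 m

H = Δh/(αΔT) = 0.0063 / (2.5×10⁻⁴ × 0.73) ≈ 34.52 m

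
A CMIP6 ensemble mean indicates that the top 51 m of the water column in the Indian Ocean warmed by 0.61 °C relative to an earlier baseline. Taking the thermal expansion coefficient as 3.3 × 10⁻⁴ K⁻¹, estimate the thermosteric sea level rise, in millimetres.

Δh = αΔT·H = 3.3×10⁻⁴ × 0.61 × 51 = 0.0102663 m

10.3 mm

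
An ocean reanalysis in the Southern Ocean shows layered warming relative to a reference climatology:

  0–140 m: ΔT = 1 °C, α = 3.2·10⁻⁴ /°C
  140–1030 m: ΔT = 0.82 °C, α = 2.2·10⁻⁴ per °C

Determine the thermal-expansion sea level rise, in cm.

Δh = 20.5 cm

Layer 1: 3.2×10⁻⁴ × 140 × 1 = 0.04480 m
140–1030 m: 890 × 2.2×10⁻⁴ × 0.82 = 0.160556 m
Δh = 0.04480 + 0.160556 = 0.205356 m ≈ 20.5 cm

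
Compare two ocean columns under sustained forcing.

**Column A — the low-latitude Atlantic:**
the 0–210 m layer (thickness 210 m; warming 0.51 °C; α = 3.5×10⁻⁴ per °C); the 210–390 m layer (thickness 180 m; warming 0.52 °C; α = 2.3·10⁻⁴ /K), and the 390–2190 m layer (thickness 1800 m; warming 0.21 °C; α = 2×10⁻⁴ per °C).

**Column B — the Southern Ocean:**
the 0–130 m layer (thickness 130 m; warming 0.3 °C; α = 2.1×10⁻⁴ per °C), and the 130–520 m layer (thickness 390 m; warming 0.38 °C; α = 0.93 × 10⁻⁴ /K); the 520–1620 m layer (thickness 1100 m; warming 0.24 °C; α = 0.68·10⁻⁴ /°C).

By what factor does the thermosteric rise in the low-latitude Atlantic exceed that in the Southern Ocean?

3.4

A 3.5×10⁻⁴ × 0.51 × 210 = 0.037485 m
A 210–390 m: 0.52 × 2.3×10⁻⁴ × 180 = 0.021528 m
A 390–2190 m: 0.21 × 1800 × 2×10⁻⁴ = 0.07560 m
A total: 0.134613 m
B 2.1×10⁻⁴ × 0.3 × 130 = 0.00819 m
B 130–520 m: 390 × 0.38 × 0.93×10⁻⁴ = 0.0137826 m
B 520–1620 m: 0.24 × 1100 × 0.68×10⁻⁴ = 0.017952 m
B total: 0.0399246 m
Ratio: 0.134613 / 0.0399246 ≈ 3.372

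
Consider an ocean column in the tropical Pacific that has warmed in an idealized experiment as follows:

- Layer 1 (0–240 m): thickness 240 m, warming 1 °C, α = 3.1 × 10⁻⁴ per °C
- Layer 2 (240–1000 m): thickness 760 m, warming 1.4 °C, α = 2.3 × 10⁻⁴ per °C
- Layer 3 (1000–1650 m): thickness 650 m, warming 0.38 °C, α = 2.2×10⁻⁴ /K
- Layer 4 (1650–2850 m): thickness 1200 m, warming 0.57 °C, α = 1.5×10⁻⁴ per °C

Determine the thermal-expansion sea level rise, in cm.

0–240 m: 3.1×10⁻⁴ × 240 × 1 = 0.07440 m
2.3×10⁻⁴ × 1.4 × 760 = 0.24472 m
Layer 3: 2.2×10⁻⁴ × 650 × 0.38 = 0.05434 m
0.57 × 1200 × 1.5×10⁻⁴ = 0.10260 m
Δh = 0.07440 + 0.24472 + 0.05434 + 0.10260 = 0.47606 m ≈ 47.6 cm

Δh = 47.6 cm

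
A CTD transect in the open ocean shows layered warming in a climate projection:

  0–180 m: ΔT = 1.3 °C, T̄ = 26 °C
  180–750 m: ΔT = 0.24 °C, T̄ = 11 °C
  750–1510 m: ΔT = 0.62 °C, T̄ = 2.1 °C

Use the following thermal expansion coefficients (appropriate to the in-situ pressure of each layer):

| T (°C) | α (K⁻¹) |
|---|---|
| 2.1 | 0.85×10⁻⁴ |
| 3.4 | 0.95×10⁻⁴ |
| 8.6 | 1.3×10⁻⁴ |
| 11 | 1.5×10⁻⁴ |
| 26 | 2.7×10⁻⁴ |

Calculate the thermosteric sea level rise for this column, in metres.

0.124 m

Layer 1 at 26 °C → α = 2.7×10⁻⁴ K⁻¹
Layer 2 at 11 °C → α = 1.5×10⁻⁴ K⁻¹
Layer 3 at 2.1 °C → α = 0.85×10⁻⁴ K⁻¹
Layer 1: 2.7×10⁻⁴ × 180 × 1.3 = 0.06318 m
180–750 m: 0.24 × 570 × 1.5×10⁻⁴ = 0.02052 m
0.62 × 0.85×10⁻⁴ × 760 = 0.040052 m
Δh = 0.06318 + 0.02052 + 0.040052 = 0.123752 m ≈ 0.124 m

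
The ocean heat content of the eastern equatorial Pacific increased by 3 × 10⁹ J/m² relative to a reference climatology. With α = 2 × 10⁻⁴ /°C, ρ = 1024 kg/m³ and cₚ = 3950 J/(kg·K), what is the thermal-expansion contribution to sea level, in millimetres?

about 148 mm

Δh = αQ/(ρcₚ) = 2×10⁻⁴ × 3×10⁹ / (1024 × 3950) ≈ 0.14834 m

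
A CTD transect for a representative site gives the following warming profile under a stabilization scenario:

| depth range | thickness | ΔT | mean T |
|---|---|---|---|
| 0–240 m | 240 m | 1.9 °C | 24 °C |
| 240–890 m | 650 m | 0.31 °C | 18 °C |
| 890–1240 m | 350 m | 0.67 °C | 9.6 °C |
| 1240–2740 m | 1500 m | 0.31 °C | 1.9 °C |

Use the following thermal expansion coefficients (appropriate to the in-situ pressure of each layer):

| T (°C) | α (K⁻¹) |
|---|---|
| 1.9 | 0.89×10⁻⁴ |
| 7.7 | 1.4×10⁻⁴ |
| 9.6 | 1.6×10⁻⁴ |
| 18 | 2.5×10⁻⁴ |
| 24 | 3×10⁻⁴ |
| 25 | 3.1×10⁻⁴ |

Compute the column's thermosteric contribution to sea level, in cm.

Layer 1 at 24 °C → α = 3×10⁻⁴ K⁻¹
Layer 2 at 18 °C → α = 2.5×10⁻⁴ K⁻¹
Layer 3 at 9.6 °C → α = 1.6×10⁻⁴ K⁻¹
Layer 4 at 1.9 °C → α = 0.89×10⁻⁴ K⁻¹
Layer 1: 3×10⁻⁴ × 1.9 × 240 = 0.13680 m
240–890 m: 650 × 2.5×10⁻⁴ × 0.31 = 0.050375 m
890–1240 m: 0.67 × 350 × 1.6×10⁻⁴ = 0.03752 m
0.31 × 0.89×10⁻⁴ × 1500 = 0.041385 m
Δh = 0.13680 + 0.050375 + 0.03752 + 0.041385 = 0.26608 m

Δh ≈ 26.6 cm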